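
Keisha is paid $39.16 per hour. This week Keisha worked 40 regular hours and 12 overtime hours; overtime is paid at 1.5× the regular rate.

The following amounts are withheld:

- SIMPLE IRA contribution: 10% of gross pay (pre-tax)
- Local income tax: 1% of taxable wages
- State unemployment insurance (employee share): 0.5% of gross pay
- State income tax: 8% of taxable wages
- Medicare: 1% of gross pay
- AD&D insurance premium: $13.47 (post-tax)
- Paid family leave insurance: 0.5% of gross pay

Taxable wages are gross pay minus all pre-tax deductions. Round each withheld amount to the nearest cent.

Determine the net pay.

Regular pay: 40 × $39.16 = $1566.40
Overtime pay: 12 × $39.16 × 1.5 = $704.88
Gross pay = $1566.40 + $704.88 = $2271.28
SIMPLE IRA contribution: $2271.28 × 0.1 = $227.13
Taxable wages = $2271.28 − $227.13 = $2044.15
State income tax: $2044.15 × 0.08 = $163.53
Local income tax: $2044.15 × 0.01 = $20.44
Paid family leave insurance: $2271.28 × 0.005 = $11.36
Medicare: $2271.28 × 0.01 = $22.71
State unemployment insurance (employee share): $2271.28 × 0.005 = $11.36
AD&D insurance premium: $13.47
Total deductions = $227.13 + $163.53 + $20.44 + $11.36 + $22.71 + $11.36 + $13.47 = $470.00
Net pay = $2271.28 − $470.00 = $1801.28

$1801.28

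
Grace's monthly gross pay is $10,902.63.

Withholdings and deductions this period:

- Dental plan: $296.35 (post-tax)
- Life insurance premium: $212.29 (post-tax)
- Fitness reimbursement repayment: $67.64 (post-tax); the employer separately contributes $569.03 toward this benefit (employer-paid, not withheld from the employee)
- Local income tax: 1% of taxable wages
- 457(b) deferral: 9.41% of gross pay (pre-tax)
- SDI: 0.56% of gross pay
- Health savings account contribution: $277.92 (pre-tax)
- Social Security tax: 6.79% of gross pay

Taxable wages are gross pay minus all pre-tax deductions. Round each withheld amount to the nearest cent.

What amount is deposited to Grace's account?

Health savings account contribution: $277.92
457(b) deferral: $10,902.63 × 0.0941 = $1,025.94
Pre-tax total = $277.92 + $1,025.94 = $1,303.86
Taxable wages = $10,902.63 − $1,303.86 = $9,598.77
Local income tax: $9,598.77 × 0.01 = $95.99
Social Security tax: $10,902.63 × 0.0679 = $740.29
SDI: $10,902.63 × 0.0056 = $61.05
Life insurance premium: $212.29
Fitness reimbursement repayment: $67.64
Dental plan: $296.35
(Employer's $569.03 toward fitness reimbursement repayment is not withheld from the employee.)
Total deductions = $277.92 + $1,025.94 + $95.99 + $740.29 + $61.05 + $212.29 + $67.64 + $296.35 = $2,777.47
Net pay = $10,902.63 − $2,777.47 = $8,125.16

$8,125.16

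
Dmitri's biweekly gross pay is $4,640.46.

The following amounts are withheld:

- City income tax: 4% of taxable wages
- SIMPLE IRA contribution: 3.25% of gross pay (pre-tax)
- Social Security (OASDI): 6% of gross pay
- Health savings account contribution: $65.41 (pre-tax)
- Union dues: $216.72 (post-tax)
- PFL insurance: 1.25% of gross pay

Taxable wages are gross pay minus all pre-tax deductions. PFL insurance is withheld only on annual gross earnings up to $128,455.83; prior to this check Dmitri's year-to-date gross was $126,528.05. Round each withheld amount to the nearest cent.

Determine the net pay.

Health savings account contribution: $65.41
SIMPLE IRA contribution: $4,640.46 × 0.0325 = $150.81
Pre-tax total = $65.41 + $150.81 = $216.22
Taxable wages = $4,640.46 − $216.22 = $4,424.24
City income tax: $4,424.24 × 0.04 = $176.97
PFL insurance: only $128,455.83 − $126,528.05 = $1,927.78 of this check is subject → $1,927.78 × 0.0125 = $24.10
Social Security (OASDI): $4,640.46 × 0.06 = $278.43
Union dues: $216.72
Total deductions = $65.41 + $150.81 + $176.97 + $24.10 + $278.43 + $216.72 = $912.44
Net pay = $4,640.46 − $912.44 = $3,728.02

$3,728.02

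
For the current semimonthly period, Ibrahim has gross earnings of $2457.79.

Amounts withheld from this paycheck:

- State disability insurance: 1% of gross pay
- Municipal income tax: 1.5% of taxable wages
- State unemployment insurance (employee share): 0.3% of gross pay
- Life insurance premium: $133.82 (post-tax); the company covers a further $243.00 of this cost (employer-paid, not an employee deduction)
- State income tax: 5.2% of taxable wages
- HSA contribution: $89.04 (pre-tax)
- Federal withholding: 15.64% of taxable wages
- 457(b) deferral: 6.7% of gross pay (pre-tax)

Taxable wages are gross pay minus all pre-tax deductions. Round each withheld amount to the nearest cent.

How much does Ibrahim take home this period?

$1545.92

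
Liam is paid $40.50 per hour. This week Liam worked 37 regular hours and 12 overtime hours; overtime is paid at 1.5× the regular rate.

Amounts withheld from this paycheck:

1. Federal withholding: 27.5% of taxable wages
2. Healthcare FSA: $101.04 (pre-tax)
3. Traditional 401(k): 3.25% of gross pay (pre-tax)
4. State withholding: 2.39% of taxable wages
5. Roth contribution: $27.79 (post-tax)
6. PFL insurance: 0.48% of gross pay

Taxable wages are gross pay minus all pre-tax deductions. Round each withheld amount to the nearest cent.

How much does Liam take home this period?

$1401.63

Regular pay: 37 × $40.50 = $1498.50
Overtime pay: 12 × $40.50 × 1.5 = $729.00
Gross pay = $1498.50 + $729.00 = $2227.50
Traditional 401(k): $2227.50 × 0.0325 = $72.39
Healthcare FSA: $101.04
Pre-tax total = $72.39 + $101.04 = $173.43
Taxable wages = $2227.50 − $173.43 = $2054.07
Federal withholding: $2054.07 × 0.275 = $564.87
State withholding: $2054.07 × 0.0239 = $49.09
PFL insurance: $2227.50 × 0.0048 = $10.69
Roth contribution: $27.79
Total deductions = $72.39 + $101.04 + $564.87 + $49.09 + $10.69 + $27.79 = $825.87
Net pay = $2227.50 − $825.87 = $1401.63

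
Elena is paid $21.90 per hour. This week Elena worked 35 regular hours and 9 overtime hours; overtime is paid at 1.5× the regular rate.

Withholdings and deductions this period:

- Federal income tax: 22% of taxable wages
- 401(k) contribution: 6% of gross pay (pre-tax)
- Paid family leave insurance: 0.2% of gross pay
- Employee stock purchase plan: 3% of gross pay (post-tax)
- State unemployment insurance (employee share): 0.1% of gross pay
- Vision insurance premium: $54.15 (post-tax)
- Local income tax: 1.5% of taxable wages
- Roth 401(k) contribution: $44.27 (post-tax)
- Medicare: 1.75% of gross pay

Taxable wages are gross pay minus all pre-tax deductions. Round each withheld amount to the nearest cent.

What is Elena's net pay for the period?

Regular pay: 35 × $21.90 = $766.50
Overtime pay: 9 × $21.90 × 1.5 = $295.65
Gross pay = $766.50 + $295.65 = $1062.15
401(k) contribution: $1062.15 × 0.06 = $63.73
Taxable wages = $1062.15 − $63.73 = $998.42
Local income tax: $998.42 × 0.015 = $14.98
Federal income tax: $998.42 × 0.22 = $219.65
Paid family leave insurance: $1062.15 × 0.002 = $2.12
State unemployment insurance (employee share): $1062.15 × 0.001 = $1.06
Medicare: $1062.15 × 0.0175 = $18.59
Roth 401(k) contribution: $44.27
Vision insurance premium: $54.15
Employee stock purchase plan: $1062.15 × 0.03 = $31.86
Total deductions = $63.73 + $14.98 + $219.65 + $2.12 + $1.06 + $18.59 + $44.27 + $54.15 + $31.86 = $450.41
Net pay = $1062.15 − $450.41 = $611.74

$611.74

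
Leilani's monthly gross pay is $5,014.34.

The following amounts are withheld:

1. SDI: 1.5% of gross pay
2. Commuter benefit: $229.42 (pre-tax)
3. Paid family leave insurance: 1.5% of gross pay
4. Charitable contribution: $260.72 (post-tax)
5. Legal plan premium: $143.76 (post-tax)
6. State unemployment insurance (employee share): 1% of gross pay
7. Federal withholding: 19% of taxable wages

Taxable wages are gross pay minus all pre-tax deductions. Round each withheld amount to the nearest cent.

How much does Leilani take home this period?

$3,270.73

Commuter benefit: $229.42
Taxable wages = $5,014.34 − $229.42 = $4,784.92
Federal withholding: $4,784.92 × 0.19 = $909.13
State unemployment insurance (employee share): $5,014.34 × 0.01 = $50.14
SDI: $5,014.34 × 0.015 = $75.22
Paid family leave insurance: $5,014.34 × 0.015 = $75.22
Charitable contribution: $260.72
Legal plan premium: $143.76
Total deductions = $229.42 + $909.13 + $50.14 + $75.22 + $75.22 + $260.72 + $143.76 = $1,743.61
Net pay = $5,014.34 − $1,743.61 = $3,270.73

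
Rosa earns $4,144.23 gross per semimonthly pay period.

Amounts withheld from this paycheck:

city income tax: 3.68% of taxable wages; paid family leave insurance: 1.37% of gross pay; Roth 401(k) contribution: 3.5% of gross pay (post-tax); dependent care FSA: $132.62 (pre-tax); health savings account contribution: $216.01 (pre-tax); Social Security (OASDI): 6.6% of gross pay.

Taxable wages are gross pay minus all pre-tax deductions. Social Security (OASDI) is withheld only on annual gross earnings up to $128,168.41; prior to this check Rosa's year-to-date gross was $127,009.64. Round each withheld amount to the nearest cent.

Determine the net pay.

$3,377.61

Dependent care FSA: $132.62
Health savings account contribution: $216.01
Pre-tax total = $132.62 + $216.01 = $348.63
Taxable wages = $4,144.23 − $348.63 = $3,795.60
City income tax: $3,795.60 × 0.0368 = $139.68
Social Security (OASDI): only $128,168.41 − $127,009.64 = $1,158.77 of this check is subject → $1,158.77 × 0.066 = $76.48
Paid family leave insurance: $4,144.23 × 0.0137 = $56.78
Roth 401(k) contribution: $4,144.23 × 0.035 = $145.05
Total deductions = $132.62 + $216.01 + $139.68 + $76.48 + $56.78 + $145.05 = $766.62
Net pay = $4,144.23 − $766.62 = $3,377.61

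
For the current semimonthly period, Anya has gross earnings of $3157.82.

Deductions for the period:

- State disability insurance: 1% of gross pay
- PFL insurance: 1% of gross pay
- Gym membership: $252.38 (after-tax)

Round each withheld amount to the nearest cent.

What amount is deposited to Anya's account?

PFL insurance: $3157.82 × 0.01 = $31.58
State disability insurance: $3157.82 × 0.01 = $31.58
Gym membership: $252.38
Total deductions = $31.58 + $31.58 + $252.38 = $315.54
Net pay = $3157.82 − $315.54 = $2842.28

$2842.28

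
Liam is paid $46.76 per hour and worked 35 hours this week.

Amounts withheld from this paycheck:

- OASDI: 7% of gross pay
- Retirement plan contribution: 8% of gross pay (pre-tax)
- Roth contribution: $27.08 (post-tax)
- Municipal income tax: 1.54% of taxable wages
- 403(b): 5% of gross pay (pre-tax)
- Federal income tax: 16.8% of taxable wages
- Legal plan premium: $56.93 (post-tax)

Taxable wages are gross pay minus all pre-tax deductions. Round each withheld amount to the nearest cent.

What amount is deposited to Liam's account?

Gross pay: 35 × $46.76 = $1,636.60
403(b): $1,636.60 × 0.05 = $81.83
Retirement plan contribution: $1,636.60 × 0.08 = $130.93
Pre-tax total = $81.83 + $130.93 = $212.76
Taxable wages = $1,636.60 − $212.76 = $1,423.84
Federal income tax: $1,423.84 × 0.168 = $239.21
Municipal income tax: $1,423.84 × 0.0154 = $21.93
OASDI: $1,636.60 × 0.07 = $114.56
Legal plan premium: $56.93
Roth contribution: $27.08
Total deductions = $81.83 + $130.93 + $239.21 + $21.93 + $114.56 + $56.93 + $27.08 = $672.47
Net pay = $1,636.60 − $672.47 = $964.13

$964.13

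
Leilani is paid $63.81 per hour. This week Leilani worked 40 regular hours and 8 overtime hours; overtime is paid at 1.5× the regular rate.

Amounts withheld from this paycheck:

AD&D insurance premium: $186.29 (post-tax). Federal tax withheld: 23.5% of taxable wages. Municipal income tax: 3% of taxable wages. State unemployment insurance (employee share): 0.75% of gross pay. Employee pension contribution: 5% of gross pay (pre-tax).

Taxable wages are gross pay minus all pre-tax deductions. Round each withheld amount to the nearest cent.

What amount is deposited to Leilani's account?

Regular pay: 40 × $63.81 = $2552.40
Overtime pay: 8 × $63.81 × 1.5 = $765.72
Gross pay = $2552.40 + $765.72 = $3318.12
Employee pension contribution: $3318.12 × 0.05 = $165.91
Taxable wages = $3318.12 − $165.91 = $3152.21
Municipal income tax: $3152.21 × 0.03 = $94.57
Federal tax withheld: $3152.21 × 0.235 = $740.77
State unemployment insurance (employee share): $3318.12 × 0.0075 = $24.89
AD&D insurance premium: $186.29
Total deductions = $165.91 + $94.57 + $740.77 + $24.89 + $186.29 = $1212.43
Net pay = $3318.12 − $1212.43 = $2105.69

$2105.69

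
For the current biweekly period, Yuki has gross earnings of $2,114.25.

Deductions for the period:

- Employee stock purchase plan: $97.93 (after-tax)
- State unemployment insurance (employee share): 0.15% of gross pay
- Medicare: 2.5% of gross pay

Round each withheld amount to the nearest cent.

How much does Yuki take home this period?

State unemployment insurance (employee share): $2,114.25 × 0.0015 = $3.17
Medicare: $2,114.25 × 0.025 = $52.86
Employee stock purchase plan: $97.93
Total deductions = $3.17 + $52.86 + $97.93 = $153.96
Net pay = $2,114.25 − $153.96 = $1,960.29

$1,960.29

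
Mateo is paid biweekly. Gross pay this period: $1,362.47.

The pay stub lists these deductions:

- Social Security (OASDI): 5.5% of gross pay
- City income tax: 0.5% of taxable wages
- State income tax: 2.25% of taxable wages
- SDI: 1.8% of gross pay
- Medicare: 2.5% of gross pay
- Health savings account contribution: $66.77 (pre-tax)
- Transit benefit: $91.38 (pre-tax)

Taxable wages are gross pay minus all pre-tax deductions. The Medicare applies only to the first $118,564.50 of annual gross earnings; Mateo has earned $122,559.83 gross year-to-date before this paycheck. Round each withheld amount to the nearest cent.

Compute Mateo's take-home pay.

$1,071.74

Health savings account contribution: $66.77
Transit benefit: $91.38
Pre-tax total = $66.77 + $91.38 = $158.15
Taxable wages = $1,362.47 − $158.15 = $1,204.32
City income tax: $1,204.32 × 0.005 = $6.02
State income tax: $1,204.32 × 0.0225 = $27.10
Social Security (OASDI): $1,362.47 × 0.055 = $74.94
SDI: $1,362.47 × 0.018 = $24.52
Medicare: annual cap $118,564.50 already reached (YTD $122,559.83), so $0.00
Total deductions = $66.77 + $91.38 + $6.02 + $27.10 + $74.94 + $24.52 + $0.00 = $290.73
Net pay = $1,362.47 − $290.73 = $1,071.74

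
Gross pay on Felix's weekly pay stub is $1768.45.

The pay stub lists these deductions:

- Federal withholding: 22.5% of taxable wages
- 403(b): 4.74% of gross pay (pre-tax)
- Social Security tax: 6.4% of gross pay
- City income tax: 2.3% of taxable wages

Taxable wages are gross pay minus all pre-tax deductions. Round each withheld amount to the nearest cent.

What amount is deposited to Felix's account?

403(b): $1768.45 × 0.0474 = $83.82
Taxable wages = $1768.45 − $83.82 = $1684.63
City income tax: $1684.63 × 0.023 = $38.75
Federal withholding: $1684.63 × 0.225 = $379.04
Social Security tax: $1768.45 × 0.064 = $113.18
Total deductions = $83.82 + $38.75 + $379.04 + $113.18 = $614.79
Net pay = $1768.45 − $614.79 = $1153.66

$1153.66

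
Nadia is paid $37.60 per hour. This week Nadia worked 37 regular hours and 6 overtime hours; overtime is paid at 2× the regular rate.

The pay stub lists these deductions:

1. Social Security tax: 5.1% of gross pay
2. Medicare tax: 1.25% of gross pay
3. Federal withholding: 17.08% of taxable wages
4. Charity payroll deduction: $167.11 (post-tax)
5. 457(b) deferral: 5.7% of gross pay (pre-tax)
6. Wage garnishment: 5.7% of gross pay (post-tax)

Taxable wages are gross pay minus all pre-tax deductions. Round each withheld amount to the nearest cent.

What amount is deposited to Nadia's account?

Regular pay: 37 × $37.60 = $1,391.20
Overtime pay: 6 × $37.60 × 2 = $451.20
Gross pay = $1,391.20 + $451.20 = $1,842.40
457(b) deferral: $1,842.40 × 0.057 = $105.02
Taxable wages = $1,842.40 − $105.02 = $1,737.38
Federal withholding: $1,737.38 × 0.1708 = $296.74
Medicare tax: $1,842.40 × 0.0125 = $23.03
Social Security tax: $1,842.40 × 0.051 = $93.96
Charity payroll deduction: $167.11
Wage garnishment: $1,842.40 × 0.057 = $105.02
Total deductions = $105.02 + $296.74 + $23.03 + $93.96 + $167.11 + $105.02 = $790.88
Net pay = $1,842.40 − $790.88 = $1,051.52

$1,051.52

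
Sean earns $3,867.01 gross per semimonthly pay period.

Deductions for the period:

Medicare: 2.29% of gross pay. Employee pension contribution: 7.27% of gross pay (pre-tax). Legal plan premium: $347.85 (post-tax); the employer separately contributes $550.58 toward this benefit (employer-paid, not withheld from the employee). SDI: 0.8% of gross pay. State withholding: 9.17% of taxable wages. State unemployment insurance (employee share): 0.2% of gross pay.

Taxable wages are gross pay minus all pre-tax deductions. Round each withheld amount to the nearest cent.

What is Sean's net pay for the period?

$2,781.98

Employee pension contribution: $3,867.01 × 0.0727 = $281.13
Taxable wages = $3,867.01 − $281.13 = $3,585.88
State withholding: $3,585.88 × 0.0917 = $328.83
SDI: $3,867.01 × 0.008 = $30.94
Medicare: $3,867.01 × 0.0229 = $88.55
State unemployment insurance (employee share): $3,867.01 × 0.002 = $7.73
Legal plan premium: $347.85
(Employer's $550.58 toward legal plan premium is not withheld from the employee.)
Total deductions = $281.13 + $328.83 + $30.94 + $88.55 + $7.73 + $347.85 = $1,085.03
Net pay = $3,867.01 − $1,085.03 = $2,781.98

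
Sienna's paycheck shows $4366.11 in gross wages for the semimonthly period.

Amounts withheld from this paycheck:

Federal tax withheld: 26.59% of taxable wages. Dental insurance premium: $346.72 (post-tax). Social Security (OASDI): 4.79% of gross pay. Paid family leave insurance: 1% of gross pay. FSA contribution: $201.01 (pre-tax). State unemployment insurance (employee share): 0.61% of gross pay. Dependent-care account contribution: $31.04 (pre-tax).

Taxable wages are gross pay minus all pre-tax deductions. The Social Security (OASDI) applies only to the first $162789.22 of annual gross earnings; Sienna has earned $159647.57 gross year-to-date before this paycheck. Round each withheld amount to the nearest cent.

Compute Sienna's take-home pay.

$2467.31

FSA contribution: $201.01
Dependent-care account contribution: $31.04
Pre-tax total = $201.01 + $31.04 = $232.05
Taxable wages = $4366.11 − $232.05 = $4134.06
Federal tax withheld: $4134.06 × 0.2659 = $1099.25
State unemployment insurance (employee share): $4366.11 × 0.0061 = $26.63
Social Security (OASDI): only $162789.22 − $159647.57 = $3141.65 of this check is subject → $3141.65 × 0.0479 = $150.49
Paid family leave insurance: $4366.11 × 0.01 = $43.66
Dental insurance premium: $346.72
Total deductions = $201.01 + $31.04 + $1099.25 + $26.63 + $150.49 + $43.66 + $346.72 = $1898.80
Net pay = $4366.11 − $1898.80 = $2467.31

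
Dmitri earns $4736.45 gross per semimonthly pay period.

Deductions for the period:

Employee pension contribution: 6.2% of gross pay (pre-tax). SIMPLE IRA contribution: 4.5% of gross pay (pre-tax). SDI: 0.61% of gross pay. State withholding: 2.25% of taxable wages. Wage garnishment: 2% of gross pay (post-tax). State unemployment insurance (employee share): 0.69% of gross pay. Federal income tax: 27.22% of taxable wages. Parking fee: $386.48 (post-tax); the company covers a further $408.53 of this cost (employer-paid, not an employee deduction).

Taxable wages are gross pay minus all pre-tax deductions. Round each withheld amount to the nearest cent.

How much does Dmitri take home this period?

$2440.39

Employee pension contribution: $4736.45 × 0.062 = $293.66
SIMPLE IRA contribution: $4736.45 × 0.045 = $213.14
Pre-tax total = $293.66 + $213.14 = $506.80
Taxable wages = $4736.45 − $506.80 = $4229.65
Federal income tax: $4229.65 × 0.2722 = $1151.31
State withholding: $4229.65 × 0.0225 = $95.17
State unemployment insurance (employee share): $4736.45 × 0.0069 = $32.68
SDI: $4736.45 × 0.0061 = $28.89
Parking fee: $386.48
Wage garnishment: $4736.45 × 0.02 = $94.73
(Employer's $408.53 toward parking fee is not withheld from the employee.)
Total deductions = $293.66 + $213.14 + $1151.31 + $95.17 + $32.68 + $28.89 + $386.48 + $94.73 = $2296.06
Net pay = $4736.45 − $2296.06 = $2440.39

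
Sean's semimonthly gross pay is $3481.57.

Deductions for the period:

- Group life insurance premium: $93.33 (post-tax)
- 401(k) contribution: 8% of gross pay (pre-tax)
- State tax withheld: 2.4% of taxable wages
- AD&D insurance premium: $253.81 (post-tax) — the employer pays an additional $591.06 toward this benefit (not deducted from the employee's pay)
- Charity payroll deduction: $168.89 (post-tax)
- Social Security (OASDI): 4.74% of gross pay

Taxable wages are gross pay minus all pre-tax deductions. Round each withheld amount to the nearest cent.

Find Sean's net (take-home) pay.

401(k) contribution: $3481.57 × 0.08 = $278.53
Taxable wages = $3481.57 − $278.53 = $3203.04
State tax withheld: $3203.04 × 0.024 = $76.87
Social Security (OASDI): $3481.57 × 0.0474 = $165.03
AD&D insurance premium: $253.81
Charity payroll deduction: $168.89
Group life insurance premium: $93.33
(Employer's $591.06 toward AD&D insurance premium is not withheld from the employee.)
Total deductions = $278.53 + $76.87 + $165.03 + $253.81 + $168.89 + $93.33 = $1036.46
Net pay = $3481.57 − $1036.46 = $2445.11

$2445.11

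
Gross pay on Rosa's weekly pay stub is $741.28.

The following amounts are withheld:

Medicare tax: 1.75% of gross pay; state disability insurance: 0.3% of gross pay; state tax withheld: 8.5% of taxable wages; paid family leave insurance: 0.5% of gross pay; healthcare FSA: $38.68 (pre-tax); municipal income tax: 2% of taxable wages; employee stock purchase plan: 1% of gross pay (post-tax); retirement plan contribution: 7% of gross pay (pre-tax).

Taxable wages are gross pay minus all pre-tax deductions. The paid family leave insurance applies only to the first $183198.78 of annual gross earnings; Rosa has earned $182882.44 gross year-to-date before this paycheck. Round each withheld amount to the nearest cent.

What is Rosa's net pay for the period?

$558.21

Retirement plan contribution: $741.28 × 0.07 = $51.89
Healthcare FSA: $38.68
Pre-tax total = $51.89 + $38.68 = $90.57
Taxable wages = $741.28 − $90.57 = $650.71
Municipal income tax: $650.71 × 0.02 = $13.01
State tax withheld: $650.71 × 0.085 = $55.31
State disability insurance: $741.28 × 0.003 = $2.22
Medicare tax: $741.28 × 0.0175 = $12.97
Paid family leave insurance: only $183198.78 − $182882.44 = $316.34 of this check is subject → $316.34 × 0.005 = $1.58
Employee stock purchase plan: $741.28 × 0.01 = $7.41
Total deductions = $51.89 + $38.68 + $13.01 + $55.31 + $2.22 + $12.97 + $1.58 + $7.41 = $183.07
Net pay = $741.28 − $183.07 = $558.21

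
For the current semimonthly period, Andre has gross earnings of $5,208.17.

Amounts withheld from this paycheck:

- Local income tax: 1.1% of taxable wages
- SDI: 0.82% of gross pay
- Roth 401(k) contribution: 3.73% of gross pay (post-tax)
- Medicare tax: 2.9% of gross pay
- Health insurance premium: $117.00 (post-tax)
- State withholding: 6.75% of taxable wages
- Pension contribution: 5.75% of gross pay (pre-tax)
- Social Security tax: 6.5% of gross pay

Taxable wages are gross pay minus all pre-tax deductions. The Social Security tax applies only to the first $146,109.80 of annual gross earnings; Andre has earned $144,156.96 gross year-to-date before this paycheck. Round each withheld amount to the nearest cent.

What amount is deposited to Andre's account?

$3,891.42

Pension contribution: $5,208.17 × 0.0575 = $299.47
Taxable wages = $5,208.17 − $299.47 = $4,908.70
State withholding: $4,908.70 × 0.0675 = $331.34
Local income tax: $4,908.70 × 0.011 = $54.00
Social Security tax: only $146,109.80 − $144,156.96 = $1,952.84 of this check is subject → $1,952.84 × 0.065 = $126.93
SDI: $5,208.17 × 0.0082 = $42.71
Medicare tax: $5,208.17 × 0.029 = $151.04
Roth 401(k) contribution: $5,208.17 × 0.0373 = $194.26
Health insurance premium: $117.00
Total deductions = $299.47 + $331.34 + $54.00 + $126.93 + $42.71 + $151.04 + $194.26 + $117.00 = $1,316.75
Net pay = $5,208.17 − $1,316.75 = $3,891.42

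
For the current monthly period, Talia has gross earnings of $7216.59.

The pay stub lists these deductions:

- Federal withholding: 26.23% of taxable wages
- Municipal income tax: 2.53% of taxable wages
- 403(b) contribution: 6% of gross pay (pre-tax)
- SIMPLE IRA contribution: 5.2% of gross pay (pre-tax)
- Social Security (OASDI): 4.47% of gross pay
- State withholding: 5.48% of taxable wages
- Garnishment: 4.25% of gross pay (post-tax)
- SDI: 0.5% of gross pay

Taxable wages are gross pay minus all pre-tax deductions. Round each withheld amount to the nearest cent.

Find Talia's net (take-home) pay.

$3548.75

SIMPLE IRA contribution: $7216.59 × 0.052 = $375.26
403(b) contribution: $7216.59 × 0.06 = $433.00
Pre-tax total = $375.26 + $433.00 = $808.26
Taxable wages = $7216.59 − $808.26 = $6408.33
Municipal income tax: $6408.33 × 0.0253 = $162.13
State withholding: $6408.33 × 0.0548 = $351.18
Federal withholding: $6408.33 × 0.2623 = $1680.90
SDI: $7216.59 × 0.005 = $36.08
Social Security (OASDI): $7216.59 × 0.0447 = $322.58
Garnishment: $7216.59 × 0.0425 = $306.71
Total deductions = $375.26 + $433.00 + $162.13 + $351.18 + $1680.90 + $36.08 + $322.58 + $306.71 = $3667.84
Net pay = $7216.59 − $3667.84 = $3548.75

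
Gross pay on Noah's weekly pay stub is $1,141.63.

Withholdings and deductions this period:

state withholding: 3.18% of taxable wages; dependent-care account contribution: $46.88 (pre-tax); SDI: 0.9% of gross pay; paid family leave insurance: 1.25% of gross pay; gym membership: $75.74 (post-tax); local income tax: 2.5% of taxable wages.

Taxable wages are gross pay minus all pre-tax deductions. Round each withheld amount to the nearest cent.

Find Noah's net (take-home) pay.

$932.29

Dependent-care account contribution: $46.88
Taxable wages = $1,141.63 − $46.88 = $1,094.75
Local income tax: $1,094.75 × 0.025 = $27.37
State withholding: $1,094.75 × 0.0318 = $34.81
SDI: $1,141.63 × 0.009 = $10.27
Paid family leave insurance: $1,141.63 × 0.0125 = $14.27
Gym membership: $75.74
Total deductions = $46.88 + $27.37 + $34.81 + $10.27 + $14.27 + $75.74 = $209.34
Net pay = $1,141.63 − $209.34 = $932.29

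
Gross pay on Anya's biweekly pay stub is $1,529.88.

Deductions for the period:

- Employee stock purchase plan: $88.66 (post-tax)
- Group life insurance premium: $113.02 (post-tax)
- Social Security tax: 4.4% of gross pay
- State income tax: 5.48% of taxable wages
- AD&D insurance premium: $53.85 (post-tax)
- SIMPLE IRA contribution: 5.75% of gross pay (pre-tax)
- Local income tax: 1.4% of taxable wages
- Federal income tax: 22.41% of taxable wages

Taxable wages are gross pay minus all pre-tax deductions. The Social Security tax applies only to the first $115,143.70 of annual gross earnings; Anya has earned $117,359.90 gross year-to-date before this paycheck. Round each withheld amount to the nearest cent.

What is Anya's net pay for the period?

SIMPLE IRA contribution: $1,529.88 × 0.0575 = $87.97
Taxable wages = $1,529.88 − $87.97 = $1,441.91
State income tax: $1,441.91 × 0.0548 = $79.02
Federal income tax: $1,441.91 × 0.2241 = $323.13
Local income tax: $1,441.91 × 0.014 = $20.19
Social Security tax: annual cap $115,143.70 already reached (YTD $117,359.90), so $0.00
Employee stock purchase plan: $88.66
AD&D insurance premium: $53.85
Group life insurance premium: $113.02
Total deductions = $87.97 + $79.02 + $323.13 + $20.19 + $0.00 + $88.66 + $53.85 + $113.02 = $765.84
Net pay = $1,529.88 − $765.84 = $764.04

$764.04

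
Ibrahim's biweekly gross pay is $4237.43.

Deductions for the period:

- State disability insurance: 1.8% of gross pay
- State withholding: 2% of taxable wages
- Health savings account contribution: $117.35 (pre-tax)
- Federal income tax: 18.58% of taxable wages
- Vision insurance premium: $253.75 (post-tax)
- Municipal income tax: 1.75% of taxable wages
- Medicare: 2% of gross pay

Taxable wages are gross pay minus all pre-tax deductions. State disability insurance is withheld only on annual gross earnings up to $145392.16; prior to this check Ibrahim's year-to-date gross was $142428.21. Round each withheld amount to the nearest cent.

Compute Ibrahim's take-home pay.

Health savings account contribution: $117.35
Taxable wages = $4237.43 − $117.35 = $4120.08
State withholding: $4120.08 × 0.02 = $82.40
Municipal income tax: $4120.08 × 0.0175 = $72.10
Federal income tax: $4120.08 × 0.1858 = $765.51
Medicare: $4237.43 × 0.02 = $84.75
State disability insurance: only $145392.16 − $142428.21 = $2963.95 of this check is subject → $2963.95 × 0.018 = $53.35
Vision insurance premium: $253.75
Total deductions = $117.35 + $82.40 + $72.10 + $765.51 + $84.75 + $53.35 + $253.75 = $1429.21
Net pay = $4237.43 − $1429.21 = $2808.22

$2808.22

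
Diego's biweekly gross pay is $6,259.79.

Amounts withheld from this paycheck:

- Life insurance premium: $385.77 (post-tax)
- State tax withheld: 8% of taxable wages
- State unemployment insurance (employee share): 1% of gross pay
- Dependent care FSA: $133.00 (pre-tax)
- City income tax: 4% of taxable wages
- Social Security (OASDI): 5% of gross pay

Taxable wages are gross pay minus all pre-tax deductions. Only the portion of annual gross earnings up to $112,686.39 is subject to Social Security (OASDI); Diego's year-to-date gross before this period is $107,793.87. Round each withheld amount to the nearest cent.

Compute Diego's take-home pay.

$4,698.58

Dependent care FSA: $133.00
Taxable wages = $6,259.79 − $133.00 = $6,126.79
City income tax: $6,126.79 × 0.04 = $245.07
State tax withheld: $6,126.79 × 0.08 = $490.14
Social Security (OASDI): only $112,686.39 − $107,793.87 = $4,892.52 of this check is subject → $4,892.52 × 0.05 = $244.63
State unemployment insurance (employee share): $6,259.79 × 0.01 = $62.60
Life insurance premium: $385.77
Total deductions = $133.00 + $245.07 + $490.14 + $244.63 + $62.60 + $385.77 = $1,561.21
Net pay = $6,259.79 − $1,561.21 = $4,698.58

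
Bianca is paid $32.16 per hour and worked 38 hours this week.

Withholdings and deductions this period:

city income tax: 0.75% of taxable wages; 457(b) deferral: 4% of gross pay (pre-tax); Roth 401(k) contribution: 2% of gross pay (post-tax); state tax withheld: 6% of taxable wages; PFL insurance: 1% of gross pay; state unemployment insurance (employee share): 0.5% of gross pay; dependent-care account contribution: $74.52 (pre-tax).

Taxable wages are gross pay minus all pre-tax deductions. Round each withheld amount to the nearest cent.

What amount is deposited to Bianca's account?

$981.75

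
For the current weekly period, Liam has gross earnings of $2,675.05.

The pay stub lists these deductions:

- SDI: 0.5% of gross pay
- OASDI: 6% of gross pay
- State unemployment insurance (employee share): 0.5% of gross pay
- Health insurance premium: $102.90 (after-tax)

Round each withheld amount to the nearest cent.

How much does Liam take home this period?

SDI: $2,675.05 × 0.005 = $13.38
State unemployment insurance (employee share): $2,675.05 × 0.005 = $13.38
OASDI: $2,675.05 × 0.06 = $160.50
Health insurance premium: $102.90
Total deductions = $13.38 + $13.38 + $160.50 + $102.90 = $290.16
Net pay = $2,675.05 − $290.16 = $2,384.89

$2,384.89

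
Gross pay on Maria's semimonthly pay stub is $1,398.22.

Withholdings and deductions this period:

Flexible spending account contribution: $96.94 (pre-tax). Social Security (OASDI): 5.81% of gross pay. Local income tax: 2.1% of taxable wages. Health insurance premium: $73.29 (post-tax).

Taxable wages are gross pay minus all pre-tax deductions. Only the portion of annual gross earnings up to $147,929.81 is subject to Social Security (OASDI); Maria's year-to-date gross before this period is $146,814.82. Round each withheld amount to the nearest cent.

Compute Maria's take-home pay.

$1,135.88

Flexible spending account contribution: $96.94
Taxable wages = $1,398.22 − $96.94 = $1,301.28
Local income tax: $1,301.28 × 0.021 = $27.33
Social Security (OASDI): only $147,929.81 − $146,814.82 = $1,114.99 of this check is subject → $1,114.99 × 0.0581 = $64.78
Health insurance premium: $73.29
Total deductions = $96.94 + $27.33 + $64.78 + $73.29 = $262.34
Net pay = $1,398.22 − $262.34 = $1,135.88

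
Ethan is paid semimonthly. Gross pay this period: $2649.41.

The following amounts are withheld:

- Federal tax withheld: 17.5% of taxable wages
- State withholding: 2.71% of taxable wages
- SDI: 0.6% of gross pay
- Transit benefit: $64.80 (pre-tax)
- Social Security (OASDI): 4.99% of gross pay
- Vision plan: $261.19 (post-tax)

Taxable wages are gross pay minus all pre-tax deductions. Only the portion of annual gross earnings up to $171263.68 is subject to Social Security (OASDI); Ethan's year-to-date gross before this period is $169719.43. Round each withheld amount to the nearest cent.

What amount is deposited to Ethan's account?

$1708.11

Transit benefit: $64.80
Taxable wages = $2649.41 − $64.80 = $2584.61
Federal tax withheld: $2584.61 × 0.175 = $452.31
State withholding: $2584.61 × 0.0271 = $70.04
Social Security (OASDI): only $171263.68 − $169719.43 = $1544.25 of this check is subject → $1544.25 × 0.0499 = $77.06
SDI: $2649.41 × 0.006 = $15.90
Vision plan: $261.19
Total deductions = $64.80 + $452.31 + $70.04 + $77.06 + $15.90 + $261.19 = $941.30
Net pay = $2649.41 − $941.30 = $1708.11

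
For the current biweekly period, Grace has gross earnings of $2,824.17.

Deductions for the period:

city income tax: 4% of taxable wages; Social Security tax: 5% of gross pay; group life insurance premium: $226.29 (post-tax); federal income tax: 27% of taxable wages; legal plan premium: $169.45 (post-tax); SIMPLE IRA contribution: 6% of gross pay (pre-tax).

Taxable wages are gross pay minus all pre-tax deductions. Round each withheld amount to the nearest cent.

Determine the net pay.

SIMPLE IRA contribution: $2,824.17 × 0.06 = $169.45
Taxable wages = $2,824.17 − $169.45 = $2,654.72
City income tax: $2,654.72 × 0.04 = $106.19
Federal income tax: $2,654.72 × 0.27 = $716.77
Social Security tax: $2,824.17 × 0.05 = $141.21
Group life insurance premium: $226.29
Legal plan premium: $169.45
Total deductions = $169.45 + $106.19 + $716.77 + $141.21 + $226.29 + $169.45 = $1,529.36
Net pay = $2,824.17 − $1,529.36 = $1,294.81

$1,294.81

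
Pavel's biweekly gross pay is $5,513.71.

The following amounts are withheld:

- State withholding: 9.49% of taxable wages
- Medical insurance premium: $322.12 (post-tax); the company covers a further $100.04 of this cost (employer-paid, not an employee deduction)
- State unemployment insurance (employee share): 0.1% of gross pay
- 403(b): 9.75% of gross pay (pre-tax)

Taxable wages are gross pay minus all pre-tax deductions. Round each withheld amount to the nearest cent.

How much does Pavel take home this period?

$4,176.26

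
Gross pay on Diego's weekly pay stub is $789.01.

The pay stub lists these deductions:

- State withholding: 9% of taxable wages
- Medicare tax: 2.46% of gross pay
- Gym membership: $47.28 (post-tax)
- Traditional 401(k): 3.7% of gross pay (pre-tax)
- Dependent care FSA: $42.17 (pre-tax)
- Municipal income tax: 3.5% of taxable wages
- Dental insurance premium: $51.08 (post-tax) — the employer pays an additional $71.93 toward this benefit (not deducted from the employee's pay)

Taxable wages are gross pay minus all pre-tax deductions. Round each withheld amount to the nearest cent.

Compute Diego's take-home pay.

Dependent care FSA: $42.17
Traditional 401(k): $789.01 × 0.037 = $29.19
Pre-tax total = $42.17 + $29.19 = $71.36
Taxable wages = $789.01 − $71.36 = $717.65
State withholding: $717.65 × 0.09 = $64.59
Municipal income tax: $717.65 × 0.035 = $25.12
Medicare tax: $789.01 × 0.0246 = $19.41
Gym membership: $47.28
Dental insurance premium: $51.08
(Employer's $71.93 toward dental insurance premium is not withheld from the employee.)
Total deductions = $42.17 + $29.19 + $64.59 + $25.12 + $19.41 + $47.28 + $51.08 = $278.84
Net pay = $789.01 − $278.84 = $510.17

$510.17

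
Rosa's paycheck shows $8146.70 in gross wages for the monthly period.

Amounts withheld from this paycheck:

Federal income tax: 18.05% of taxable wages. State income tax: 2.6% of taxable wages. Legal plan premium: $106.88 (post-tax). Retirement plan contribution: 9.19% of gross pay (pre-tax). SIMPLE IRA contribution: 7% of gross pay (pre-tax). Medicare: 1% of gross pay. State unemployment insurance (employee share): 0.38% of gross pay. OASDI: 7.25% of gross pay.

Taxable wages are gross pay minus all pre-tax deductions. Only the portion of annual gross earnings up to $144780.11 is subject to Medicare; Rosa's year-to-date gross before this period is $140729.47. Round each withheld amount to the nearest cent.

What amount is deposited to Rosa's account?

SIMPLE IRA contribution: $8146.70 × 0.07 = $570.27
Retirement plan contribution: $8146.70 × 0.0919 = $748.68
Pre-tax total = $570.27 + $748.68 = $1318.95
Taxable wages = $8146.70 − $1318.95 = $6827.75
State income tax: $6827.75 × 0.026 = $177.52
Federal income tax: $6827.75 × 0.1805 = $1232.41
OASDI: $8146.70 × 0.0725 = $590.64
Medicare: only $144780.11 − $140729.47 = $4050.64 of this check is subject → $4050.64 × 0.01 = $40.51
State unemployment insurance (employee share): $8146.70 × 0.0038 = $30.96
Legal plan premium: $106.88
Total deductions = $570.27 + $748.68 + $177.52 + $1232.41 + $590.64 + $40.51 + $30.96 + $106.88 = $3497.87
Net pay = $8146.70 − $3497.87 = $4648.83

$4648.83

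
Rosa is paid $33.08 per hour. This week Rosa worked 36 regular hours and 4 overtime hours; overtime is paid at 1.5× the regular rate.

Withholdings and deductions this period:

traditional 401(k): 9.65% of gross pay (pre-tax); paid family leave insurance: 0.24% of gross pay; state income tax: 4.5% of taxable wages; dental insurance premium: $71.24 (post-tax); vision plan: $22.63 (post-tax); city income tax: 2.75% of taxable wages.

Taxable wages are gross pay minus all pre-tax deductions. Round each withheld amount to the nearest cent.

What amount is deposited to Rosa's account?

Regular pay: 36 × $33.08 = $1190.88
Overtime pay: 4 × $33.08 × 1.5 = $198.48
Gross pay = $1190.88 + $198.48 = $1389.36
Traditional 401(k): $1389.36 × 0.0965 = $134.07
Taxable wages = $1389.36 − $134.07 = $1255.29
City income tax: $1255.29 × 0.0275 = $34.52
State income tax: $1255.29 × 0.045 = $56.49
Paid family leave insurance: $1389.36 × 0.0024 = $3.33
Vision plan: $22.63
Dental insurance premium: $71.24
Total deductions = $134.07 + $34.52 + $56.49 + $3.33 + $22.63 + $71.24 = $322.28
Net pay = $1389.36 − $322.28 = $1067.08

$1067.08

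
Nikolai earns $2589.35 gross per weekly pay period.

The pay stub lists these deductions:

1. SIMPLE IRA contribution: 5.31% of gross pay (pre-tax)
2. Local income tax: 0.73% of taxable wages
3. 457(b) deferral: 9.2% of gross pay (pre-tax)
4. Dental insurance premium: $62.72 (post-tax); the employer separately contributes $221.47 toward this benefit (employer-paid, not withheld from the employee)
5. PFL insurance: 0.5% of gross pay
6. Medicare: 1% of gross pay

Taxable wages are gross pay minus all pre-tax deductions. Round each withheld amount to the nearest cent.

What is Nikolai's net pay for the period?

$2095.92

457(b) deferral: $2589.35 × 0.092 = $238.22
SIMPLE IRA contribution: $2589.35 × 0.0531 = $137.49
Pre-tax total = $238.22 + $137.49 = $375.71
Taxable wages = $2589.35 − $375.71 = $2213.64
Local income tax: $2213.64 × 0.0073 = $16.16
Medicare: $2589.35 × 0.01 = $25.89
PFL insurance: $2589.35 × 0.005 = $12.95
Dental insurance premium: $62.72
(Employer's $221.47 toward dental insurance premium is not withheld from the employee.)
Total deductions = $238.22 + $137.49 + $16.16 + $25.89 + $12.95 + $62.72 = $493.43
Net pay = $2589.35 − $493.43 = $2095.92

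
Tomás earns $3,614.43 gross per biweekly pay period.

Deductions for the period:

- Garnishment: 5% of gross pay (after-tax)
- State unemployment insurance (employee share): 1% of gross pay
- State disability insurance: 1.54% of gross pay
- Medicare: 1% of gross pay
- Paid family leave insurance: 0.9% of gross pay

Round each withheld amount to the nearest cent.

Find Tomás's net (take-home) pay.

$3,273.24

State unemployment insurance (employee share): $3,614.43 × 0.01 = $36.14
Paid family leave insurance: $3,614.43 × 0.009 = $32.53
State disability insurance: $3,614.43 × 0.0154 = $55.66
Medicare: $3,614.43 × 0.01 = $36.14
Garnishment: $3,614.43 × 0.05 = $180.72
Total deductions = $36.14 + $32.53 + $55.66 + $36.14 + $180.72 = $341.19
Net pay = $3,614.43 − $341.19 = $3,273.24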